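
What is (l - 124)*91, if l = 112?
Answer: -1092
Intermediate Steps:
(l - 124)*91 = (112 - 124)*91 = -12*91 = -1092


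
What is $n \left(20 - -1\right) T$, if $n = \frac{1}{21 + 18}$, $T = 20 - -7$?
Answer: $\frac{189}{13} \approx 14.538$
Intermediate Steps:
$T = 27$ ($T = 20 + 7 = 27$)
$n = \frac{1}{39} \approx 0.025641$
$n \left(20 - -1\right) T = \frac{20 - -1}{39} \cdot 27 = \frac{20 + 1}{39} \cdot 27 = \frac{1}{39} \cdot 21 \cdot 27 = \frac{7}{13} \cdot 27 = \frac{189}{13}$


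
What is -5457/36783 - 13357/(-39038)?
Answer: 92760055/478644918 ≈ 0.19380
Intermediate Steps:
-5457/36783 - 13357/(-39038) = -5457*1/36783 - 13357*(-1/39038) = -1819/12261 + 13357/39038 = 92760055/478644918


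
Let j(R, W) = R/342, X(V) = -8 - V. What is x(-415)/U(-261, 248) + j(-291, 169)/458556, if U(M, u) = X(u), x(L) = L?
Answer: 2711782441/1672812288 ≈ 1.6211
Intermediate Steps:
U(M, u) = -8 - u
j(R, W) = R/342 (j(R, W) = R*(1/342) = R/342)
x(-415)/U(-261, 248) + j(-291, 169)/458556 = -415/(-8 - 1*248) + ((1/342)*(-291))/458556 = -415/(-8 - 248) - 97/114*1/458556 = -415/(-256) - 97/52275384 = -415*(-1/256) - 97/52275384 = 415/256 - 97/52275384 = 2711782441/1672812288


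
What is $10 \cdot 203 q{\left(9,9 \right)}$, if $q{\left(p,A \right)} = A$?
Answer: $18270$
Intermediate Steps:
$10 \cdot 203 q{\left(9,9 \right)} = 10 \cdot 203 \cdot 9 = 2030 \cdot 9 = 18270$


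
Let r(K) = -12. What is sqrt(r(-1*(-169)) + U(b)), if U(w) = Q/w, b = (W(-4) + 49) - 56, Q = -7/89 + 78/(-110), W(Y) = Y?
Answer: 2*I*sqrt(71454095)/4895 ≈ 3.4538*I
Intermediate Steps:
Q = -3856/4895 (Q = -7*1/89 + 78*(-1/110) = -7/89 - 39/55 = -3856/4895 ≈ -0.78774)
b = -11 (b = (-4 + 49) - 56 = 45 - 56 = -11)
U(w) = -3856/(4895*w)
sqrt(r(-1*(-169)) + U(b)) = sqrt(-12 - 3856/4895/(-11)) = sqrt(-12 - 3856/4895*(-1/11)) = sqrt(-12 + 3856/53845) = sqrt(-642284/53845) = 2*I*sqrt(71454095)/4895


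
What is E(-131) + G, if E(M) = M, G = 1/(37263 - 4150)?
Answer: -4337802/33113 ≈ -131.00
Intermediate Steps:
G = 1/33113 ≈ 3.0200e-5
E(-131) + G = -131 + 1/33113 = -4337802/33113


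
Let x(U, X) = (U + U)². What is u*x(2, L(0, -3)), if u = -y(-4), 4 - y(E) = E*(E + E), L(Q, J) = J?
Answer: 448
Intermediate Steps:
y(E) = 4 - 2*E² (y(E) = 4 - E*(E + E) = 4 - E*2*E = 4 - 2*E²)
x(U, X) = 4*U² (x(U, X) = (2*U)² = 4*U²)
u = 28 (u = -(4 - 2*(-4)²) = -(4 - 2*16) = -(4 - 32) = -1*(-28) = 28)
u*x(2, L(0, -3)) = 28*(4*2²) = 28*(4*4) = 28*16 = 448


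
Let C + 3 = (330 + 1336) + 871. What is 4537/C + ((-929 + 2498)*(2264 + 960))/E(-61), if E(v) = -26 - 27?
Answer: -12817887043/134302 ≈ -95441.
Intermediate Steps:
C = 2534 (C = -3 + ((330 + 1336) + 871) = -3 + (1666 + 871) = -3 + 2537 = 2534)
E(v) = -53
4537/C + ((-929 + 2498)*(2264 + 960))/E(-61) = 4537/2534 + ((-929 + 2498)*(2264 + 960))/(-53) = 4537*(1/2534) + (1569*3224)*(-1/53) = 4537/2534 + 5058456*(-1/53) = 4537/2534 - 5058456/53 = -12817887043/134302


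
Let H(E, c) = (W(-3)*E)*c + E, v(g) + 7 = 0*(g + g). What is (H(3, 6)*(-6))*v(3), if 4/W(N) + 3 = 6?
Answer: 1134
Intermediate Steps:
W(N) = 4/3 (W(N) = 4/(-3 + 6) = 4/3)
v(g) = -7 (v(g) = -7 + 0*(g + g) = -7 + 0*(2*g) = -7 + 0 = -7)
H(E, c) = E + 4*E*c/3 (H(E, c) = (4*E/3)*c + E = 4*E*c/3 + E = E + 4*E*c/3)
(H(3, 6)*(-6))*v(3) = (((⅓)*3*(3 + 4*6))*(-6))*(-7) = (((⅓)*3*(3 + 24))*(-6))*(-7) = (((⅓)*3*27)*(-6))*(-7) = (27*(-6))*(-7) = -162*(-7) = 1134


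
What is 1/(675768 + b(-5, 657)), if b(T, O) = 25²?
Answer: 1/676393 ≈ 1.4784e-6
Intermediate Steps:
b(T, O) = 625
1/(675768 + b(-5, 657)) = 1/(675768 + 625) = 1/676393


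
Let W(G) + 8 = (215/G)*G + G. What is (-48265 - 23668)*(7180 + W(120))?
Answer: -540001031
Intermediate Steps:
W(G) = 207 + G (W(G) = -8 + ((215/G)*G + G) = -8 + (215 + G) = 207 + G)
(-48265 - 23668)*(7180 + W(120)) = (-48265 - 23668)*(7180 + (207 + 120)) = -71933*(7180 + 327) = -71933*7507 = -540001031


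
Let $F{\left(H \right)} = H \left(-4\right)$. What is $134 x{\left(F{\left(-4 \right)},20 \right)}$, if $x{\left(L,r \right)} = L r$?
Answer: $42880$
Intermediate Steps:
$F{\left(H \right)} = - 4 H$
$134 x{\left(F{\left(-4 \right)},20 \right)} = 134 \left(-4\right) \left(-4\right) 20 = 134 \cdot 16 \cdot 20 = 134 \cdot 320 = 42880$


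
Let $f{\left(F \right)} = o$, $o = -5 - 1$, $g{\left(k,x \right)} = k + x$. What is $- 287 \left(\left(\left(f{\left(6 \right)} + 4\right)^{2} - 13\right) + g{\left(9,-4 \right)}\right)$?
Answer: $1148$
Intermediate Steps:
$o = -6$ ($o = -5 - 1 = -6$)
$f{\left(F \right)} = -6$
$- 287 \left(\left(\left(f{\left(6 \right)} + 4\right)^{2} - 13\right) + g{\left(9,-4 \right)}\right) = - 287 \left(\left(\left(-6 + 4\right)^{2} - 13\right) + \left(9 - 4\right)\right) = - 287 \left(\left(\left(-2\right)^{2} - 13\right) + 5\right) = - 287 \left(\left(4 - 13\right) + 5\right) = - 287 \left(-9 + 5\right) = \left(-287\right) \left(-4\right) = 1148$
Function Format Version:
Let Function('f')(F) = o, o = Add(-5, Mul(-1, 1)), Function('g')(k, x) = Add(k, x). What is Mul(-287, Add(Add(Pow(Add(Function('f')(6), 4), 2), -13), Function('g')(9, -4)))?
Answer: 1148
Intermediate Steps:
o = -6 (o = Add(-5, -1) = -6)
Function('f')(F) = -6
Mul(-287, Add(Add(Pow(Add(Function('f')(6), 4), 2), -13), Function('g')(9, -4))) = Mul(-287, Add(Add(Pow(Add(-6, 4), 2), -13), Add(9, -4))) = Mul(-287, Add(Add(Pow(-2, 2), -13), 5)) = Mul(-287, Add(Add(4, -13), 5)) = Mul(-287, Add(-9, 5)) = Mul(-287, -4) = 1148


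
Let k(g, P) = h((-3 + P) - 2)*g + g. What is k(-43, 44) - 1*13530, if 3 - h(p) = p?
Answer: -12025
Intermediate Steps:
h(p) = 3 - p
k(g, P) = g + g*(8 - P) (k(g, P) = (3 - ((-3 + P) - 2))*g + g = (3 - (-5 + P))*g + g = (3 + (5 - P))*g + g = (8 - P)*g + g = g*(8 - P) + g = g + g*(8 - P))
k(-43, 44) - 1*13530 = -43*(9 - 1*44) - 1*13530 = -43*(9 - 44) - 13530 = -43*(-35) - 13530 = 1505 - 13530 = -12025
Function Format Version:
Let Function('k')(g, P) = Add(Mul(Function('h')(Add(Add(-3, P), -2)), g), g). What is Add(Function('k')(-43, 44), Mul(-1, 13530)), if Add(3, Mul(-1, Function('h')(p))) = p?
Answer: -12025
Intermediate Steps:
Function('h')(p) = Add(3, Mul(-1, p))
Function('k')(g, P) = Add(g, Mul(g, Add(8, Mul(-1, P)))) (Function('k')(g, P) = Add(Mul(Add(3, Mul(-1, Add(Add(-3, P), -2))), g), g) = Add(Mul(Add(3, Mul(-1, Add(-5, P))), g), g) = Add(Mul(Add(3, Add(5, Mul(-1, P))), g), g) = Add(Mul(Add(8, Mul(-1, P)), g), g) = Add(Mul(g, Add(8, Mul(-1, P))), g) = Add(g, Mul(g, Add(8, Mul(-1, P)))))
Add(Function('k')(-43, 44), Mul(-1, 13530)) = Add(Mul(-43, Add(9, Mul(-1, 44))), Mul(-1, 13530)) = Add(Mul(-43, Add(9, -44)), -13530) = Add(Mul(-43, -35), -13530) = Add(1505, -13530) = -12025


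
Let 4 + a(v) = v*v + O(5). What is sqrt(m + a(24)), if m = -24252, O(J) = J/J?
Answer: 3*I*sqrt(2631) ≈ 153.88*I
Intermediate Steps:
O(J) = 1
a(v) = -3 + v**2 (a(v) = -4 + (v*v + 1) = -4 + (v**2 + 1) = -4 + (1 + v**2) = -3 + v**2)
sqrt(m + a(24)) = sqrt(-24252 + (-3 + 24**2)) = sqrt(-24252 + (-3 + 576)) = sqrt(-24252 + 573) = sqrt(-23679) = 3*I*sqrt(2631)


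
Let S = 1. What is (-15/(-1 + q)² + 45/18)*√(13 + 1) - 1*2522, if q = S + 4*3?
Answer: -2522 + 115*√14/48 ≈ -2513.0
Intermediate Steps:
q = 13 (q = 1 + 4*3 = 1 + 12 = 13)
(-15/(-1 + q)² + 45/18)*√(13 + 1) - 1*2522 = (-15/(-1 + 13)² + 45/18)*√(13 + 1) - 1*2522 = (-15/(12²) + 45*(1/18))*√14 - 2522 = (-15/144 + 5/2)*√14 - 2522 = (-15*1/144 + 5/2)*√14 - 2522 = (-5/48 + 5/2)*√14 - 2522 = 115*√14/48 - 2522 = -2522 + 115*√14/48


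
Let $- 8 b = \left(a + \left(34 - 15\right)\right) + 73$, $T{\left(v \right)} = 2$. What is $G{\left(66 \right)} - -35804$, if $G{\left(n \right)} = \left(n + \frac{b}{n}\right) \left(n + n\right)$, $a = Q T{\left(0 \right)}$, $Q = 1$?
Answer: $\frac{88985}{2} \approx 44493.0$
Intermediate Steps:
$a = 2$ ($a = 1 \cdot 2 = 2$)
$b = - \frac{47}{4}$ ($b = - \frac{\left(2 + \left(34 - 15\right)\right) + 73}{8} = - \frac{\left(2 + 19\right) + 73}{8} = - \frac{21 + 73}{8} = \left(- \frac{1}{8}\right) 94 = - \frac{47}{4} \approx -11.75$)
$G{\left(n \right)} = 2 n \left(n - \frac{47}{4 n}\right)$ ($G{\left(n \right)} = \left(n - \frac{47}{4 n}\right) \left(n + n\right) = \left(n - \frac{47}{4 n}\right) 2 n = 2 n \left(n - \frac{47}{4 n}\right)$)
$G{\left(66 \right)} - -35804 = \left(- \frac{47}{2} + 2 \cdot 66^{2}\right) - -35804 = \left(- \frac{47}{2} + 2 \cdot 4356\right) + 35804 = \left(- \frac{47}{2} + 8712\right) + 35804 = \frac{17377}{2} + 35804 = \frac{88985}{2}$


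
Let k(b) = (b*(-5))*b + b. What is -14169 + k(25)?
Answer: -17269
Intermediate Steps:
k(b) = b - 5*b² (k(b) = (-5*b)*b + b = -5*b² + b = b - 5*b²)
-14169 + k(25) = -14169 + 25*(1 - 5*25) = -14169 + 25*(1 - 125) = -14169 + 25*(-124) = -14169 - 3100 = -17269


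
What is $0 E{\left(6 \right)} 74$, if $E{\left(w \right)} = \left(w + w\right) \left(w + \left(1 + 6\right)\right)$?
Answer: $0$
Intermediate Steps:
$E{\left(w \right)} = 2 w \left(7 + w\right)$ ($E{\left(w \right)} = 2 w \left(w + 7\right) = 2 w \left(7 + w\right)$)
$0 E{\left(6 \right)} 74 = 0 \cdot 2 \cdot 6 \left(7 + 6\right) 74 = 0 \cdot 2 \cdot 6 \cdot 13 \cdot 74 = 0 \cdot 156 \cdot 74 = 0 \cdot 74 = 0$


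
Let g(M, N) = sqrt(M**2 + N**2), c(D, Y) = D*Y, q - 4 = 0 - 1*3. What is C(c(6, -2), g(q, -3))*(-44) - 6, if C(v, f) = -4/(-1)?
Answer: -182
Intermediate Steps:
q = 1 (q = 4 + (0 - 1*3) = 4 + (0 - 3) = 4 - 3 = 1)
C(v, f) = 4 (C(v, f) = -4*(-1) = 4)
C(c(6, -2), g(q, -3))*(-44) - 6 = 4*(-44) - 6 = -176 - 6 = -182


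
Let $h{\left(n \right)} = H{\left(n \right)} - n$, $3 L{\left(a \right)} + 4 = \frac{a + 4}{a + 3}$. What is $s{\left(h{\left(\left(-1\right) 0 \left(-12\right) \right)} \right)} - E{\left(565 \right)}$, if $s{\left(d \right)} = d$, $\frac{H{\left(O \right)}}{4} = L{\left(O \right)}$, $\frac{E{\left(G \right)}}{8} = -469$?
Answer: $\frac{33736}{9} \approx 3748.4$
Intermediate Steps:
$E{\left(G \right)} = -3752$ ($E{\left(G \right)} = 8 \left(-469\right) = -3752$)
$L{\left(a \right)} = - \frac{4}{3} + \frac{4 + a}{3 \left(3 + a\right)}$ ($L{\left(a \right)} = - \frac{4}{3} + \frac{\left(a + 4\right) \frac{1}{a + 3}}{3} = - \frac{4}{3} + \frac{\left(4 + a\right) \frac{1}{3 + a}}{3} = - \frac{4}{3} + \frac{\frac{1}{3 + a} \left(4 + a\right)}{3} = - \frac{4}{3} + \frac{4 + a}{3 \left(3 + a\right)}$)
$H{\left(O \right)} = \frac{4 \left(- \frac{8}{3} - O\right)}{3 + O}$ ($H{\left(O \right)} = 4 \frac{- \frac{8}{3} - O}{3 + O} = \frac{4 \left(- \frac{8}{3} - O\right)}{3 + O}$)
$h{\left(n \right)} = - n + \frac{4 \left(-8 - 3 n\right)}{3 \left(3 + n\right)}$ ($h{\left(n \right)} = \frac{4 \left(-8 - 3 n\right)}{3 \left(3 + n\right)} - n = - n + \frac{4 \left(-8 - 3 n\right)}{3 \left(3 + n\right)}$)
$s{\left(h{\left(\left(-1\right) 0 \left(-12\right) \right)} \right)} - E{\left(565 \right)} = \frac{- \frac{32}{3} - \left(\left(-1\right) 0 \left(-12\right)\right)^{2} - 7 \left(-1\right) 0 \left(-12\right)}{3 + \left(-1\right) 0 \left(-12\right)} - -3752 = \frac{- \frac{32}{3} - \left(0 \left(-12\right)\right)^{2} - 7 \cdot 0 \left(-12\right)}{3 + 0 \left(-12\right)} + 3752 = \frac{- \frac{32}{3} - 0^{2} - 0}{3 + 0} + 3752 = \frac{- \frac{32}{3} - 0 + 0}{3} + 3752 = \frac{- \frac{32}{3} + 0 + 0}{3} + 3752 = \frac{1}{3} \left(- \frac{32}{3}\right) + 3752 = - \frac{32}{9} + 3752 = \frac{33736}{9}$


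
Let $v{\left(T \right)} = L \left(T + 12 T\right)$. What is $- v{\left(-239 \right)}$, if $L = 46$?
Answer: $142922$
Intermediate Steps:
$v{\left(T \right)} = 598 T$ ($v{\left(T \right)} = 46 \left(T + 12 T\right) = 46 \cdot 13 T = 598 T$)
$- v{\left(-239 \right)} = - 598 \left(-239\right) = \left(-1\right) \left(-142922\right) = 142922$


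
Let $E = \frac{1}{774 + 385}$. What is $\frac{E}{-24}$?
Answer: $- \frac{1}{27816} \approx -3.5951 \cdot 10^{-5}$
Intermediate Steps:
$E = \frac{1}{1159} \approx 0.00086281$
$\frac{E}{-24} = \frac{1}{1159 \left(-24\right)} = \frac{1}{1159} \left(- \frac{1}{24}\right) = - \frac{1}{27816}$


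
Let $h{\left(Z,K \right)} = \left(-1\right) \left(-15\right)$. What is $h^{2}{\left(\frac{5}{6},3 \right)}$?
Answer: $225$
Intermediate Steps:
$h{\left(Z,K \right)} = 15$
$h^{2}{\left(\frac{5}{6},3 \right)} = 15^{2} = 225$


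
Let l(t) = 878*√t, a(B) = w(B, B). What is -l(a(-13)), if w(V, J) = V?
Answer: -878*I*√13 ≈ -3165.7*I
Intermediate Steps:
a(B) = B
-l(a(-13)) = -878*√(-13) = -878*I*√13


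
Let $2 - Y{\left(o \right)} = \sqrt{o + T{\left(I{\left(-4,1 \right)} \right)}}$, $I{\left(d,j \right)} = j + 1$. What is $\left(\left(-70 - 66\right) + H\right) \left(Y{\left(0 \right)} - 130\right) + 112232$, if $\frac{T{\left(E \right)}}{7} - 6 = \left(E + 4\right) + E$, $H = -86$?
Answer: $140648 + 1554 \sqrt{2} \approx 1.4285 \cdot 10^{5}$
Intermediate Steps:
$I{\left(d,j \right)} = 1 + j$
$T{\left(E \right)} = 70 + 14 E$ ($T{\left(E \right)} = 42 + 7 \left(\left(E + 4\right) + E\right) = 42 + 7 \left(\left(4 + E\right) + E\right) = 42 + 7 \left(4 + 2 E\right) = 42 + \left(28 + 14 E\right) = 70 + 14 E$)
$Y{\left(o \right)} = 2 - \sqrt{98 + o}$ ($Y{\left(o \right)} = 2 - \sqrt{o + \left(70 + 14 \left(1 + 1\right)\right)} = 2 - \sqrt{o + \left(70 + 14 \cdot 2\right)} = 2 - \sqrt{o + \left(70 + 28\right)} = 2 - \sqrt{o + 98} = 2 - \sqrt{98 + o}$)
$\left(\left(-70 - 66\right) + H\right) \left(Y{\left(0 \right)} - 130\right) + 112232 = \left(\left(-70 - 66\right) - 86\right) \left(\left(2 - \sqrt{98 + 0}\right) - 130\right) + 112232 = \left(-136 - 86\right) \left(\left(2 - \sqrt{98}\right) - 130\right) + 112232 = - 222 \left(\left(2 - 7 \sqrt{2}\right) - 130\right) + 112232 = - 222 \left(-128 - 7 \sqrt{2}\right) + 112232 = \left(28416 + 1554 \sqrt{2}\right) + 112232 = 140648 + 1554 \sqrt{2}$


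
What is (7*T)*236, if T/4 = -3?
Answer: -19824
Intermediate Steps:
T = -12 (T = 4*(-3) = -12)
(7*T)*236 = (7*(-12))*236 = -84*236 = -19824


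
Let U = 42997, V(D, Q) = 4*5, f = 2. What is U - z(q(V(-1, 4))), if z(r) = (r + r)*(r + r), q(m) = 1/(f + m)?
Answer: 5202636/121 ≈ 42997.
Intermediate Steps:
V(D, Q) = 20
q(m) = 1/(2 + m)
z(r) = 4*r² (z(r) = (2*r)*(2*r) = 4*r²)
U - z(q(V(-1, 4))) = 42997 - 4*(1/(2 + 20))² = 42997 - 4*(1/22)² = 42997 - 4/484 = 42997 - 1*1/121 = 42997 - 1/121 = 5202636/121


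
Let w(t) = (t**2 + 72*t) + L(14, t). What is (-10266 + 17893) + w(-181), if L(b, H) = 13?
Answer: 27369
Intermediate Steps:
w(t) = 13 + t**2 + 72*t (w(t) = (t**2 + 72*t) + 13 = 13 + t**2 + 72*t)
(-10266 + 17893) + w(-181) = (-10266 + 17893) + (13 + (-181)**2 + 72*(-181)) = 7627 + (13 + 32761 - 13032) = 7627 + 19742 = 27369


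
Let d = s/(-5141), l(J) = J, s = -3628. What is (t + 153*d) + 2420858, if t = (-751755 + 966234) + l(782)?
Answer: 13552842863/5141 ≈ 2.6362e+6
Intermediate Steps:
d = 3628/5141 (d = -3628/(-5141) = -3628*(-1/5141) = 3628/5141 ≈ 0.70570)
t = 215261 (t = (-751755 + 966234) + 782 = 214479 + 782 = 215261)
(t + 153*d) + 2420858 = (215261 + 153*(3628/5141)) + 2420858 = (215261 + 555084/5141) + 2420858 = 1107211885/5141 + 2420858 = 13552842863/5141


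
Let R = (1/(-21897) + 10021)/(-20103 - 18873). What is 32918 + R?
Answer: 7023473408365/213364368 ≈ 32918.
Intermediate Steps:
R = -54857459/213364368 (R = (-1/21897 + 10021)/(-38976) = (219429836/21897)*(-1/38976) = -54857459/213364368 ≈ -0.25711)
32918 + R = 32918 - 54857459/213364368 = 7023473408365/213364368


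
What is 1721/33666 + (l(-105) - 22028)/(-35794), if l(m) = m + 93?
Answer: 401800057/602520402 ≈ 0.66687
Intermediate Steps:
l(m) = 93 + m
1721/33666 + (l(-105) - 22028)/(-35794) = 1721/33666 + ((93 - 105) - 22028)/(-35794) = 1721*(1/33666) + (-12 - 22028)*(-1/35794) = 1721/33666 - 22040*(-1/35794) = 1721/33666 + 11020/17897 = 401800057/602520402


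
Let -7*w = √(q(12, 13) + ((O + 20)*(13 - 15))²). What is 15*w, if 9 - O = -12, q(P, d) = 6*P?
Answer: -30*√1699/7 ≈ -176.65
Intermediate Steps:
O = 21 (O = 9 - 1*(-12) = 9 + 12 = 21)
w = -2*√1699/7 (w = -√(6*12 + ((21 + 20)*(13 - 15))²)/7 = -√(72 + (41*(-2))²)/7 = -√(72 + (-82)²)/7 = -√(72 + 6724)/7 = -2*√1699/7 ≈ -11.777)
15*w = 15*(-2*√1699/7) = -30*√1699/7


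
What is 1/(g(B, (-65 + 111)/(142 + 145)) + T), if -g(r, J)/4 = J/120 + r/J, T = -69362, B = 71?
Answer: -99015/7043324929 ≈ -1.4058e-5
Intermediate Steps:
g(r, J) = -J/30 - 4*r/J (g(r, J) = -4*(J/120 + r/J) = -J/30 - 4*r/J)
1/(g(B, (-65 + 111)/(142 + 145)) + T) = 1/((-(-65 + 111)/(30*(142 + 145)) - 4*71/(-65 + 111)/(142 + 145)) - 69362) = 1/((-23/(15*287) - 4*71/46/287) - 69362) = 1/((-23/(15*287) - 4*71/46*(1/287)) - 69362) = 1/((-1/30*46/287 - 4*71/46/287) - 69362) = 1/((-23/4305 - 4*71*287/46) - 69362) = 1/((-23/4305 - 40754/23) - 69362) = 1/(-175446499/99015 - 69362) = 1/(-7043324929/99015) = -99015/7043324929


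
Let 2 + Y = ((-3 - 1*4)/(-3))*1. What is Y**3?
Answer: 1/27 ≈ 0.037037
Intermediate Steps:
Y = 1/3 (Y = -2 + ((-3 - 1*4)/(-3))*1 = -2 + ((-3 - 4)*(-1/3))*1 = -2 - 7*(-1/3)*1 = -2 + (7/3)*1 = -2 + 7/3 = 1/3 ≈ 0.33333)
Y**3 = (1/3)**3 = 1/27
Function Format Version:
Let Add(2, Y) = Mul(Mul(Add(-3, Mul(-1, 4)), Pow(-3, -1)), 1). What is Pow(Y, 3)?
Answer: Rational(1, 27) ≈ 0.037037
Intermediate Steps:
Y = Rational(1, 3) (Y = Add(-2, Mul(Mul(Add(-3, Mul(-1, 4)), Pow(-3, -1)), 1)) = Add(-2, Mul(Mul(Add(-3, -4), Rational(-1, 3)), 1)) = Add(-2, Mul(Mul(-7, Rational(-1, 3)), 1)) = Add(-2, Mul(Rational(7, 3), 1)) = Add(-2, Rational(7, 3)) = Rational(1, 3) ≈ 0.33333)
Pow(Y, 3) = Pow(Rational(1, 3), 3) = Rational(1, 27)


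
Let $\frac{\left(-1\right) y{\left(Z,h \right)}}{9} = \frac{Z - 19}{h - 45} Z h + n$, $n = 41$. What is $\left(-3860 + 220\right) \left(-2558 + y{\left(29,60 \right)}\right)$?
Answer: $48655880$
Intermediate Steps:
$y{\left(Z,h \right)} = -369 - \frac{9 Z h \left(-19 + Z\right)}{-45 + h}$ ($y{\left(Z,h \right)} = - 9 \left(\frac{Z - 19}{h - 45} Z h + 41\right) = - 9 \left(\frac{-19 + Z}{-45 + h} Z h + 41\right) = - 9 \left(\frac{Z \left(-19 + Z\right)}{-45 + h} h + 41\right) = - 9 \left(\frac{Z h \left(-19 + Z\right)}{-45 + h} + 41\right) = - 9 \left(41 + \frac{Z h \left(-19 + Z\right)}{-45 + h}\right) = -369 - \frac{9 Z h \left(-19 + Z\right)}{-45 + h}$)
$\left(-3860 + 220\right) \left(-2558 + y{\left(29,60 \right)}\right) = \left(-3860 + 220\right) \left(-2558 + \frac{9 \left(1845 - 2460 - 60 \cdot 29^{2} + 19 \cdot 29 \cdot 60\right)}{-45 + 60}\right) = - 3640 \left(-2558 + \frac{9 \left(1845 - 2460 - 60 \cdot 841 + 33060\right)}{15}\right) = - 3640 \left(-2558 + 9 \cdot \frac{1}{15} \left(1845 - 2460 - 50460 + 33060\right)\right) = - 3640 \left(-2558 + 9 \cdot \frac{1}{15} \left(-18015\right)\right) = - 3640 \left(-2558 - 10809\right) = \left(-3640\right) \left(-13367\right) = 48655880$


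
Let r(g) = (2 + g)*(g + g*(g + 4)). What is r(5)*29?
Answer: 10150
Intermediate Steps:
r(g) = (2 + g)*(g + g*(4 + g))
r(5)*29 = (5*(10 + 5**2 + 7*5))*29 = (5*(10 + 25 + 35))*29 = (5*70)*29 = 350*29 = 10150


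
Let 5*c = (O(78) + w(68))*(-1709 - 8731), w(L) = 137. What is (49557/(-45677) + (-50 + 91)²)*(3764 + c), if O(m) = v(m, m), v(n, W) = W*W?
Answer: -996436723500320/45677 ≈ -2.1815e+10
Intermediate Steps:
v(n, W) = W²
O(m) = m²
c = -12989448 (c = ((78² + 137)*(-1709 - 8731))/5 = ((6084 + 137)*(-10440))/5 = (6221*(-10440))/5 = (⅕)*(-64947240) = -12989448)
(49557/(-45677) + (-50 + 91)²)*(3764 + c) = (49557/(-45677) + (-50 + 91)²)*(3764 - 12989448) = (49557*(-1/45677) + 41²)*(-12985684) = (-49557/45677 + 1681)*(-12985684) = (76733480/45677)*(-12985684) = -996436723500320/45677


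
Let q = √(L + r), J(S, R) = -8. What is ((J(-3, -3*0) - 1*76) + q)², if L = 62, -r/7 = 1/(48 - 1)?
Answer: 334539/47 - 504*√15181/47 ≈ 5796.6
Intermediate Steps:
r = -7/47 (r = -7/(48 - 1) = -7/47 ≈ -0.14894)
q = 3*√15181/47 (q = √(62 - 7/47) = √(2907/47) = 3*√15181/47 ≈ 7.8645)
((J(-3, -3*0) - 1*76) + q)² = ((-8 - 1*76) + 3*√15181/47)² = ((-8 - 76) + 3*√15181/47)² = (-84 + 3*√15181/47)²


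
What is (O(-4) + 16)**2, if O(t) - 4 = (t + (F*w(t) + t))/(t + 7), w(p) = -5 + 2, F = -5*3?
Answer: 9409/9 ≈ 1045.4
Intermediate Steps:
F = -15
w(p) = -3
O(t) = 4 + (45 + 2*t)/(7 + t) (O(t) = 4 + (t + (-15*(-3) + t))/(t + 7) = 4 + (t + (45 + t))/(7 + t) = 4 + (45 + 2*t)/(7 + t))
(O(-4) + 16)**2 = ((73 + 6*(-4))/(7 - 4) + 16)**2 = ((73 - 24)/3 + 16)**2 = ((1/3)*49 + 16)**2 = (49/3 + 16)**2 = (97/3)**2 = 9409/9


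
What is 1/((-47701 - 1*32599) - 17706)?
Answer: -1/98006 ≈ -1.0203e-5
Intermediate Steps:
1/((-47701 - 1*32599) - 17706) = 1/((-47701 - 32599) - 17706) = 1/(-80300 - 17706) = 1/(-98006) = -1/98006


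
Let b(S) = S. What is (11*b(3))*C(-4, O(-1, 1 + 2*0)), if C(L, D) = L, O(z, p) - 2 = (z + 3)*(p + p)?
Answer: -132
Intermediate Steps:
O(z, p) = 2 + 2*p*(3 + z) (O(z, p) = 2 + (z + 3)*(p + p) = 2 + (3 + z)*(2*p) = 2 + 2*p*(3 + z))
(11*b(3))*C(-4, O(-1, 1 + 2*0)) = (11*3)*(-4) = 33*(-4) = -132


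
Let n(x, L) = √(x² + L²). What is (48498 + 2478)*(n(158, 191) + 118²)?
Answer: 709789824 + 50976*√61445 ≈ 7.2243e+8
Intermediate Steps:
n(x, L) = √(L² + x²)
(48498 + 2478)*(n(158, 191) + 118²) = (48498 + 2478)*(√(191² + 158²) + 118²) = 50976*(√(36481 + 24964) + 13924) = 50976*(√61445 + 13924) = 50976*(13924 + √61445) = 709789824 + 50976*√61445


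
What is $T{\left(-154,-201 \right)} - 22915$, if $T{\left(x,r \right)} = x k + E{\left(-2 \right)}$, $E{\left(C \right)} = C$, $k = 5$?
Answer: $-23687$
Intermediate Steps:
$T{\left(x,r \right)} = -2 + 5 x$ ($T{\left(x,r \right)} = x 5 - 2 = 5 x - 2 = -2 + 5 x$)
$T{\left(-154,-201 \right)} - 22915 = \left(-2 + 5 \left(-154\right)\right) - 22915 = \left(-2 - 770\right) - 22915 = -772 - 22915 = -23687$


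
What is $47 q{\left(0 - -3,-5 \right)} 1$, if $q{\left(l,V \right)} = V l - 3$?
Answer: $-846$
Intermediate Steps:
$q{\left(l,V \right)} = -3 + V l$
$47 q{\left(0 - -3,-5 \right)} 1 = 47 \left(-3 - 5 \left(0 - -3\right)\right) 1 = 47 \left(-3 - 5 \left(0 + 3\right)\right) 1 = 47 \left(-3 - 15\right) 1 = 47 \left(-18\right) 1 = \left(-846\right) 1 = -846$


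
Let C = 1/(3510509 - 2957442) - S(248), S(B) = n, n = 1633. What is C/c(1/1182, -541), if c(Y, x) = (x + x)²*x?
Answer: 451579205/175145723242414 ≈ 2.5783e-6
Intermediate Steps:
S(B) = 1633
C = -903158410/553067 (C = 1/(3510509 - 2957442) - 1*1633 = 1/553067 - 1633 = -903158410/553067 ≈ -1633.0)
c(Y, x) = 4*x³ (c(Y, x) = (2*x)²*x = (4*x²)*x = 4*x³)
C/c(1/1182, -541) = -903158410/(553067*(4*(-541)³)) = -903158410/(553067*(4*(-158340421))) = -903158410/553067/(-633361684) = -903158410/553067*(-1/633361684) = 451579205/175145723242414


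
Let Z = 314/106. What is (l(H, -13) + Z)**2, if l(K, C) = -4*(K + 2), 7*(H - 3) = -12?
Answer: 14265729/137641 ≈ 103.64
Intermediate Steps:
H = 9/7 (H = 3 + (1/7)*(-12) = 3 - 12/7 = 9/7 ≈ 1.2857)
l(K, C) = -8 - 4*K (l(K, C) = -4*(2 + K) = -8 - 4*K)
Z = 157/53 (Z = 314*(1/106) = 157/53 ≈ 2.9623)
(l(H, -13) + Z)**2 = ((-8 - 4*9/7) + 157/53)**2 = ((-8 - 36/7) + 157/53)**2 = (-92/7 + 157/53)**2 = (-3777/371)**2 = 14265729/137641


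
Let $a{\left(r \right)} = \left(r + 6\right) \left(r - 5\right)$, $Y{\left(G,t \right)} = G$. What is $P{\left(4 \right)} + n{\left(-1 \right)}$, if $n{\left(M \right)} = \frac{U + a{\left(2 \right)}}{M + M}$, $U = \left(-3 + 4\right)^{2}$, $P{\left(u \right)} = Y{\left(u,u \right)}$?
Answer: $\frac{31}{2} \approx 15.5$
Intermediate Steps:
$P{\left(u \right)} = u$
$U = 1$ ($U = 1^{2} = 1$)
$a{\left(r \right)} = \left(-5 + r\right) \left(6 + r\right)$ ($a{\left(r \right)} = \left(6 + r\right) \left(-5 + r\right) = \left(-5 + r\right) \left(6 + r\right)$)
$n{\left(M \right)} = - \frac{23}{2 M}$ ($n{\left(M \right)} = \frac{1 + \left(-30 + 2 + 2^{2}\right)}{M + M} = \frac{1 + \left(-30 + 2 + 4\right)}{2 M} = \left(1 - 24\right) \frac{1}{2 M} = - 23 \frac{1}{2 M} = - \frac{23}{2 M}$)
$P{\left(4 \right)} + n{\left(-1 \right)} = 4 - \frac{23}{2 \left(-1\right)} = 4 - - \frac{23}{2} = 4 + \frac{23}{2} = \frac{31}{2}$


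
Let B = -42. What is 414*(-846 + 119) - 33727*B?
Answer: 1115556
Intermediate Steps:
414*(-846 + 119) - 33727*B = 414*(-846 + 119) - 33727*(-42) = 414*(-727) - 1*(-1416534) = -300978 + 1416534 = 1115556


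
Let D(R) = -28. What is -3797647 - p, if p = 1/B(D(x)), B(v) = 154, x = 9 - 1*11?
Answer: -584837639/154 ≈ -3.7976e+6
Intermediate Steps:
x = -2 (x = 9 - 11 = -2)
p = 1/154 ≈ 0.0064935
-3797647 - p = -3797647 - 1*1/154 = -3797647 - 1/154 = -584837639/154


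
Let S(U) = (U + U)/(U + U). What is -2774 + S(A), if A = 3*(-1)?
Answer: -2773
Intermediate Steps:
A = -3
S(U) = 1 (S(U) = (2*U)/((2*U)) = (2*U)*(1/(2*U)) = 1)
-2774 + S(A) = -2774 + 1 = -2773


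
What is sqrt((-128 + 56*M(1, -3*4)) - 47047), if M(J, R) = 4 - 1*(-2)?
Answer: I*sqrt(46839) ≈ 216.42*I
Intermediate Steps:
M(J, R) = 6 (M(J, R) = 4 + 2 = 6)
sqrt((-128 + 56*M(1, -3*4)) - 47047) = sqrt((-128 + 56*6) - 47047) = sqrt((-128 + 336) - 47047) = sqrt(208 - 47047) = sqrt(-46839) = I*sqrt(46839)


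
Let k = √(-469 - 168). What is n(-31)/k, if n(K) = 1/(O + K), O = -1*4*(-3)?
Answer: I*√13/1729 ≈ 0.0020853*I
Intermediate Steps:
O = 12 (O = -4*(-3) = 12)
k = 7*I*√13 (k = √(-637) = 7*I*√13 ≈ 25.239*I)
n(K) = 1/(12 + K)
n(-31)/k = 1/((12 - 31)*((7*I*√13))) = (-I*√13/91)/(-19) = -(-1)*I*√13/1729 = I*√13/1729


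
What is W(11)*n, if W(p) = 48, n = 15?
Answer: 720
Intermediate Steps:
W(11)*n = 48*15 = 720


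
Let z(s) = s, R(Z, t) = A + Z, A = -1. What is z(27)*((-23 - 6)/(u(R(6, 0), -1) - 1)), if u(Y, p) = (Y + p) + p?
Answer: -783/2 ≈ -391.50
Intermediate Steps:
R(Z, t) = -1 + Z
u(Y, p) = Y + 2*p
z(27)*((-23 - 6)/(u(R(6, 0), -1) - 1)) = 27*((-23 - 6)/(((-1 + 6) + 2*(-1)) - 1)) = 27*(-29/((5 - 2) - 1)) = 27*(-29/(3 - 1)) = 27*(-29/2) = -783/2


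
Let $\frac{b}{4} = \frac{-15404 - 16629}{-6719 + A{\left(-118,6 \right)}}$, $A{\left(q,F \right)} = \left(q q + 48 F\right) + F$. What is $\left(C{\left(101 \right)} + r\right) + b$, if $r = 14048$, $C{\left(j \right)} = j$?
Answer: $\frac{105975219}{7499} \approx 14132.0$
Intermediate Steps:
$A{\left(q,F \right)} = q^{2} + 49 F$ ($A{\left(q,F \right)} = \left(q^{2} + 48 F\right) + F = q^{2} + 49 F$)
$b = - \frac{128132}{7499}$ ($b = 4 \frac{-15404 - 16629}{-6719 + \left(\left(-118\right)^{2} + 49 \cdot 6\right)} = 4 \left(- \frac{32033}{-6719 + \left(13924 + 294\right)}\right) = 4 \left(- \frac{32033}{-6719 + 14218}\right) = 4 \left(- \frac{32033}{7499}\right) = - \frac{128132}{7499} \approx -17.087$)
$\left(C{\left(101 \right)} + r\right) + b = \left(101 + 14048\right) - \frac{128132}{7499} = 14149 - \frac{128132}{7499} = \frac{105975219}{7499}$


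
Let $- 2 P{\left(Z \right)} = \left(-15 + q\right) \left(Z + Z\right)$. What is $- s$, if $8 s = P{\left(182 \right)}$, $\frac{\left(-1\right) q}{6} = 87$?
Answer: $- \frac{48867}{4} \approx -12217.0$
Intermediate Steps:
$q = -522$ ($q = \left(-6\right) 87 = -522$)
$P{\left(Z \right)} = 537 Z$ ($P{\left(Z \right)} = - \frac{\left(-15 - 522\right) \left(Z + Z\right)}{2} = - \frac{\left(-537\right) 2 Z}{2} = - \frac{\left(-1074\right) Z}{2} = 537 Z$)
$s = \frac{48867}{4}$ ($s = \frac{537 \cdot 182}{8} = \frac{1}{8} \cdot 97734 = \frac{48867}{4} \approx 12217.0$)
$- s = \left(-1\right) \frac{48867}{4} = - \frac{48867}{4}$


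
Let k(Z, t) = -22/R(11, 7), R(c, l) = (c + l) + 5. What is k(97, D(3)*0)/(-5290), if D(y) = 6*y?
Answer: 11/60835 ≈ 0.00018082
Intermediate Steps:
R(c, l) = 5 + c + l
k(Z, t) = -22/23 (k(Z, t) = -22/(5 + 11 + 7) = -22/23)
k(97, D(3)*0)/(-5290) = -22/23/(-5290) = -22/23*(-1/5290) = 11/60835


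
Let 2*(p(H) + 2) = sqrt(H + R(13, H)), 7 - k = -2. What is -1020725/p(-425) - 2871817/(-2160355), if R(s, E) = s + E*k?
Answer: 17653240696701/9187989815 + 2041450*I*sqrt(4237)/4253 ≈ 1921.3 + 31244.0*I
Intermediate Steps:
k = 9 (k = 7 - 1*(-2) = 7 + 2 = 9)
R(s, E) = s + 9*E (R(s, E) = s + E*9 = s + 9*E)
p(H) = -2 + sqrt(13 + 10*H)/2 (p(H) = -2 + sqrt(H + (13 + 9*H))/2 = -2 + sqrt(13 + 10*H)/2)
-1020725/p(-425) - 2871817/(-2160355) = -1020725/(-2 + sqrt(13 + 10*(-425))/2) - 2871817/(-2160355) = -1020725/(-2 + sqrt(13 - 4250)/2) - 2871817*(-1/2160355) = -1020725/(-2 + sqrt(-4237)/2) + 2871817/2160355 = -1020725/(-2 + (I*sqrt(4237))/2) + 2871817/2160355 = -1020725/(-2 + I*sqrt(4237)/2) + 2871817/2160355 = 2871817/2160355 - 1020725/(-2 + I*sqrt(4237)/2)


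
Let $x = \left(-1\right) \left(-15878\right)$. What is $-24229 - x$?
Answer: $-40107$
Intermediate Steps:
$x = 15878$
$-24229 - x = -24229 - 15878 = -40107$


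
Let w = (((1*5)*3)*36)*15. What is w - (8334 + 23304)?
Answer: -23538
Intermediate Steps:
w = 8100 (w = ((5*3)*36)*15 = (15*36)*15 = 540*15 = 8100)
w - (8334 + 23304) = 8100 - (8334 + 23304) = 8100 - 1*31638 = 8100 - 31638 = -23538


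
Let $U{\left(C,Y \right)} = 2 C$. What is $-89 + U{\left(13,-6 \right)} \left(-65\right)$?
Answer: $-1779$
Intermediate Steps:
$-89 + U{\left(13,-6 \right)} \left(-65\right) = -89 + 2 \cdot 13 \left(-65\right) = -89 + 26 \left(-65\right) = -89 - 1690 = -1779$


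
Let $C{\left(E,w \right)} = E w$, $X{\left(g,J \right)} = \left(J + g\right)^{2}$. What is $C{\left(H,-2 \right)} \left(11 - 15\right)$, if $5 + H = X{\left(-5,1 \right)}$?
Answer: $88$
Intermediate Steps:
$H = 11$ ($H = -5 + \left(1 - 5\right)^{2} = -5 + \left(-4\right)^{2} = -5 + 16 = 11$)
$C{\left(H,-2 \right)} \left(11 - 15\right) = 11 \left(-2\right) \left(11 - 15\right) = - 22 \left(11 - 15\right) = \left(-22\right) \left(-4\right) = 88$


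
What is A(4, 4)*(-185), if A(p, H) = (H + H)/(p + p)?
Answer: -185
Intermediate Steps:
A(p, H) = H/p (A(p, H) = (2*H)/((2*p)) = (2*H)*(1/(2*p)) = H/p)
A(4, 4)*(-185) = (4/4)*(-185) = (4*(¼))*(-185) = 1*(-185) = -185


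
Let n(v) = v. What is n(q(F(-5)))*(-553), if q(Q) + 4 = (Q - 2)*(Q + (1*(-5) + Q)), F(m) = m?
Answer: -55853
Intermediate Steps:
q(Q) = -4 + (-5 + 2*Q)*(-2 + Q) (q(Q) = -4 + (Q - 2)*(Q + (1*(-5) + Q)) = -4 + (-2 + Q)*(Q + (-5 + Q)) = -4 + (-2 + Q)*(-5 + 2*Q) = -4 + (-5 + 2*Q)*(-2 + Q))
n(q(F(-5)))*(-553) = (6 - 9*(-5) + 2*(-5)²)*(-553) = (6 + 45 + 2*25)*(-553) = (6 + 45 + 50)*(-553) = 101*(-553) = -55853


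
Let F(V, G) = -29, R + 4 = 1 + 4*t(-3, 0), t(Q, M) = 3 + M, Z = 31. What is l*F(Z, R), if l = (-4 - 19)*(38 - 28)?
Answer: 6670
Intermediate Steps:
R = 9 (R = -4 + (1 + 4*(3 + 0)) = -4 + (1 + 4*3) = -4 + (1 + 12) = -4 + 13 = 9)
l = -230 (l = -23*10 = -230)
l*F(Z, R) = -230*(-29) = 6670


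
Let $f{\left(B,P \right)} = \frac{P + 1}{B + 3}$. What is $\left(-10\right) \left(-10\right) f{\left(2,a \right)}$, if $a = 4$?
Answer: $100$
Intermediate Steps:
$f{\left(B,P \right)} = \frac{1 + P}{3 + B}$
$\left(-10\right) \left(-10\right) f{\left(2,a \right)} = \left(-10\right) \left(-10\right) \frac{1 + 4}{3 + 2} = 100 \cdot \frac{1}{5} \cdot 5 = 100 \cdot 1 = 100$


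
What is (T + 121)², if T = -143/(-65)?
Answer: 379456/25 ≈ 15178.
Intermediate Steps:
T = 11/5 (T = -143*(-1/65) = 11/5 ≈ 2.2000)
(T + 121)² = (11/5 + 121)² = (616/5)² = 379456/25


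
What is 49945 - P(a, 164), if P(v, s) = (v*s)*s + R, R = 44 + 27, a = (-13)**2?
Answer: -4495550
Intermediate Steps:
a = 169
R = 71
P(v, s) = 71 + v*s**2 (P(v, s) = (v*s)*s + 71 = (s*v)*s + 71 = v*s**2 + 71 = 71 + v*s**2)
49945 - P(a, 164) = 49945 - (71 + 169*164**2) = 49945 - (71 + 169*26896) = 49945 - (71 + 4545424) = 49945 - 1*4545495 = 49945 - 4545495 = -4495550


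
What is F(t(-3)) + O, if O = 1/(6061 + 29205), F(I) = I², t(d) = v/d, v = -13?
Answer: 5959963/317394 ≈ 18.778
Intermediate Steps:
t(d) = -13/d
O = 1/35266 ≈ 2.8356e-5
F(t(-3)) + O = (-13/(-3))² + 1/35266 = (-13*(-⅓))² + 1/35266 = (13/3)² + 1/35266 = 169/9 + 1/35266 = 5959963/317394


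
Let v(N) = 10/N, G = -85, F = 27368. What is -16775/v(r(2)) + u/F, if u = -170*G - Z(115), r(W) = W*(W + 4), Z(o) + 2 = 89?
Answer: -550903477/27368 ≈ -20129.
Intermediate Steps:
Z(o) = 87 (Z(o) = -2 + 89 = 87)
r(W) = W*(4 + W)
u = 14363 (u = -170*(-85) - 1*87 = 14450 - 87 = 14363)
-16775/v(r(2)) + u/F = -16775/(10/((2*(4 + 2)))) + 14363/27368 = -16775/(10/((2*6))) + 14363*(1/27368) = -16775/(10/12) + 14363/27368 = -16775/(10*(1/12)) + 14363/27368 = -16775/5/6 + 14363/27368 = -16775*6/5 + 14363/27368 = -20130 + 14363/27368 = -550903477/27368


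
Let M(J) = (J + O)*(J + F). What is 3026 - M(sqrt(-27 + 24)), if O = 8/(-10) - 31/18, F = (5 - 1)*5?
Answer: 27715/9 - 1573*I*sqrt(3)/90 ≈ 3079.4 - 30.272*I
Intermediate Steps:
F = 20 (F = 4*5 = 20)
O = -227/90 (O = 8*(-1/10) - 31*1/18 = -4/5 - 31/18 = -227/90 ≈ -2.5222)
M(J) = (20 + J)*(-227/90 + J) (M(J) = (J - 227/90)*(J + 20) = (-227/90 + J)*(20 + J) = (20 + J)*(-227/90 + J))
3026 - M(sqrt(-27 + 24)) = 3026 - (-454/9 + (sqrt(-27 + 24))**2 + 1573*sqrt(-27 + 24)/90) = 3026 - (-454/9 + (sqrt(-3))**2 + 1573*sqrt(-3)/90) = 3026 - (-454/9 + (I*sqrt(3))**2 + 1573*(I*sqrt(3))/90) = 3026 - (-454/9 - 3 + 1573*I*sqrt(3)/90) = 3026 - (-481/9 + 1573*I*sqrt(3)/90) = 3026 + (481/9 - 1573*I*sqrt(3)/90) = 27715/9 - 1573*I*sqrt(3)/90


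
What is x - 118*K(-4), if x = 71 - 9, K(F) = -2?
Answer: 298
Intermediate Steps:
x = 62
x - 118*K(-4) = 62 - 118*(-2) = 62 + 236 = 298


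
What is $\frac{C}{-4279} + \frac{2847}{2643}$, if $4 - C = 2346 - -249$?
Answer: $\frac{6343442}{3769799} \approx 1.6827$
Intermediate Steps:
$C = -2591$ ($C = 4 - \left(2346 - -249\right) = 4 - \left(2346 + 249\right) = 4 - 2595 = -2591$)
$\frac{C}{-4279} + \frac{2847}{2643} = - \frac{2591}{-4279} + \frac{2847}{2643} = \left(-2591\right) \left(- \frac{1}{4279}\right) + 2847 \cdot \frac{1}{2643} = \frac{2591}{4279} + \frac{949}{881} = \frac{6343442}{3769799}$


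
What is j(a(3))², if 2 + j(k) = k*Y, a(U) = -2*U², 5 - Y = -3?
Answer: 21316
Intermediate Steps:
Y = 8 (Y = 5 - 1*(-3) = 5 + 3 = 8)
j(k) = -2 + 8*k (j(k) = -2 + k*8 = -2 + 8*k)
j(a(3))² = (-2 + 8*(-2*3²))² = (-2 + 8*(-2*9))² = (-2 + 8*(-18))² = (-2 - 144)² = (-146)² = 21316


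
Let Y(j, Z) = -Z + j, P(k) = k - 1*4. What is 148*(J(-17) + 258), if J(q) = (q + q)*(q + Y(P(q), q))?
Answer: 143856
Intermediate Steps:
P(k) = -4 + k (P(k) = k - 4 = -4 + k)
Y(j, Z) = j - Z
J(q) = 2*q*(-4 + q) (J(q) = (q + q)*(q + ((-4 + q) - q)) = (2*q)*(q - 4) = (2*q)*(-4 + q) = 2*q*(-4 + q))
148*(J(-17) + 258) = 148*(2*(-17)*(-4 - 17) + 258) = 148*(2*(-17)*(-21) + 258) = 148*(714 + 258) = 148*972 = 143856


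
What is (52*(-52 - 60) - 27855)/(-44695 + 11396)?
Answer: 33679/33299 ≈ 1.0114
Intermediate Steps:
(52*(-52 - 60) - 27855)/(-44695 + 11396) = (52*(-112) - 27855)/(-33299) = (-5824 - 27855)*(-1/33299) = -33679*(-1/33299) = 33679/33299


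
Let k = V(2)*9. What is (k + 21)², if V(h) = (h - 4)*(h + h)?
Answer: 2601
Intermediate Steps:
V(h) = 2*h*(-4 + h) (V(h) = (-4 + h)*(2*h) = 2*h*(-4 + h))
k = -72 (k = (2*2*(-4 + 2))*9 = (2*2*(-2))*9 = -8*9 = -72)
(k + 21)² = (-72 + 21)² = (-51)² = 2601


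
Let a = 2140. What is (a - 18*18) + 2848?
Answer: 4664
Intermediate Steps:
(a - 18*18) + 2848 = (2140 - 18*18) + 2848 = (2140 - 324) + 2848 = 1816 + 2848 = 4664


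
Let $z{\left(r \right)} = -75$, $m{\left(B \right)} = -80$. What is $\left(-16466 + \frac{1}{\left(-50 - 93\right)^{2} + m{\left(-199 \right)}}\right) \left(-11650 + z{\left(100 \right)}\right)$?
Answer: $\frac{3932517548925}{20369} \approx 1.9306 \cdot 10^{8}$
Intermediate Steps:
$\left(-16466 + \frac{1}{\left(-50 - 93\right)^{2} + m{\left(-199 \right)}}\right) \left(-11650 + z{\left(100 \right)}\right) = \left(-16466 + \frac{1}{\left(-50 - 93\right)^{2} - 80}\right) \left(-11650 - 75\right) = \left(-16466 + \frac{1}{\left(-143\right)^{2} - 80}\right) \left(-11725\right) = \left(-16466 + \frac{1}{20449 - 80}\right) \left(-11725\right) = \left(-16466 + \frac{1}{20369}\right) \left(-11725\right) = \left(- \frac{335395953}{20369}\right) \left(-11725\right) = \frac{3932517548925}{20369}$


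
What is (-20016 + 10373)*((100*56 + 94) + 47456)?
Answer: -512525450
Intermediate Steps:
(-20016 + 10373)*((100*56 + 94) + 47456) = -9643*((5600 + 94) + 47456) = -9643*(5694 + 47456) = -9643*53150 = -512525450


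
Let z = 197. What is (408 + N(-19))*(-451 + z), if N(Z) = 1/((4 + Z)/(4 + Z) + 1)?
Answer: -103759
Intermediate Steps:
N(Z) = 1/2 (N(Z) = 1/(1 + 1) = 1/2)
(408 + N(-19))*(-451 + z) = (408 + 1/2)*(-451 + 197) = (817/2)*(-254) = -103759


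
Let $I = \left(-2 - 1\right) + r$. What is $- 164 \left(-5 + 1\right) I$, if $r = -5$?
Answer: $-5248$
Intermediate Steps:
$I = -8$ ($I = \left(-2 - 1\right) - 5 = -3 - 5 = -8$)
$- 164 \left(-5 + 1\right) I = - 164 \left(-5 + 1\right) \left(-8\right) = - 164 \left(\left(-4\right) \left(-8\right)\right) = \left(-164\right) 32 = -5248$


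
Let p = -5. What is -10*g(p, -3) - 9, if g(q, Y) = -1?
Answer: 1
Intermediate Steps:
-10*g(p, -3) - 9 = -10*(-1) - 9 = 10 - 9 = 1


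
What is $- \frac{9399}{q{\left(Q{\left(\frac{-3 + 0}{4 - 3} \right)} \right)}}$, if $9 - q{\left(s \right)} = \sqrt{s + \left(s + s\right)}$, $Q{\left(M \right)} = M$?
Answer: $- \frac{9399}{10} - \frac{3133 i}{10} \approx -939.9 - 313.3 i$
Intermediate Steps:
$q{\left(s \right)} = 9 - \sqrt{3} \sqrt{s}$ ($q{\left(s \right)} = 9 - \sqrt{s + \left(s + s\right)} = 9 - \sqrt{s + 2 s} = 9 - \sqrt{3 s} = 9 - \sqrt{3} \sqrt{s}$)
$- \frac{9399}{q{\left(Q{\left(\frac{-3 + 0}{4 - 3} \right)} \right)}} = - \frac{9399}{9 - \sqrt{3} \sqrt{\frac{-3 + 0}{4 - 3}}} = - \frac{9399}{9 - \sqrt{3} \sqrt{- \frac{3}{1}}} = - \frac{9399}{9 - \sqrt{3} \sqrt{\left(-3\right) 1}} = - \frac{9399}{9 - \sqrt{3} \sqrt{-3}} = - \frac{9399}{9 - \sqrt{3} i \sqrt{3}} = - \frac{9399}{9 - 3 i} = - 9399 \frac{9 + 3 i}{90} = - \frac{3133 \left(9 + 3 i\right)}{30}$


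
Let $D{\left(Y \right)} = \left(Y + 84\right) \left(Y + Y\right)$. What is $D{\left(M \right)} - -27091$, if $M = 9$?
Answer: $28765$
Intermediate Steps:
$D{\left(Y \right)} = 2 Y \left(84 + Y\right)$ ($D{\left(Y \right)} = \left(84 + Y\right) 2 Y = 2 Y \left(84 + Y\right)$)
$D{\left(M \right)} - -27091 = 2 \cdot 9 \left(84 + 9\right) - -27091 = 2 \cdot 9 \cdot 93 + 27091 = 1674 + 27091 = 28765$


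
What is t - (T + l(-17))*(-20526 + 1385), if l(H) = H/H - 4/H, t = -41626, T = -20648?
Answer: -6719102937/17 ≈ -3.9524e+8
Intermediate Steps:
l(H) = 1 - 4/H
t - (T + l(-17))*(-20526 + 1385) = -41626 - (-20648 + (-4 - 17)/(-17))*(-20526 + 1385) = -41626 - (-20648 - 1/17*(-21))*(-19141) = -41626 - (-20648 + 21/17)*(-19141) = -41626 - (-350995)*(-19141)/17 = -41626 - 1*6718395295/17 = -41626 - 6718395295/17 = -6719102937/17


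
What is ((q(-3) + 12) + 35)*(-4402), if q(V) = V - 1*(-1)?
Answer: -198090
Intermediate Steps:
q(V) = 1 + V (q(V) = V + 1 = 1 + V)
((q(-3) + 12) + 35)*(-4402) = (((1 - 3) + 12) + 35)*(-4402) = ((-2 + 12) + 35)*(-4402) = (10 + 35)*(-4402) = 45*(-4402) = -198090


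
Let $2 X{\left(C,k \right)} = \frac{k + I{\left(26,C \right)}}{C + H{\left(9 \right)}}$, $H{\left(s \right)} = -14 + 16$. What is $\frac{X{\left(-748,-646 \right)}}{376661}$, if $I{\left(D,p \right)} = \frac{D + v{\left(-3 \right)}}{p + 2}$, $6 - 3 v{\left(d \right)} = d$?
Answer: $\frac{481945}{419235746152} \approx 1.1496 \cdot 10^{-6}$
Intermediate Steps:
$v{\left(d \right)} = 2 - \frac{d}{3}$
$H{\left(s \right)} = 2$
$I{\left(D,p \right)} = \frac{3 + D}{2 + p}$ ($I{\left(D,p \right)} = \frac{D + \left(2 - -1\right)}{p + 2} = \frac{D + \left(2 + 1\right)}{2 + p} = \frac{D + 3}{2 + p} = \frac{3 + D}{2 + p}$)
$X{\left(C,k \right)} = \frac{k + \frac{29}{2 + C}}{2 \left(2 + C\right)}$ ($X{\left(C,k \right)} = \frac{\left(k + \frac{3 + 26}{2 + C}\right) \frac{1}{C + 2}}{2} = \frac{\left(k + \frac{1}{2 + C} 29\right) \frac{1}{2 + C}}{2} = \frac{\left(k + \frac{29}{2 + C}\right) \frac{1}{2 + C}}{2} = \frac{\frac{1}{2 + C} \left(k + \frac{29}{2 + C}\right)}{2} = \frac{k + \frac{29}{2 + C}}{2 \left(2 + C\right)}$)
$\frac{X{\left(-748,-646 \right)}}{376661} = \frac{\frac{1}{2} \frac{1}{\left(2 - 748\right)^{2}} \left(29 - 646 \left(2 - 748\right)\right)}{376661} = \frac{29 - -481916}{2 \cdot 556516} \cdot \frac{1}{376661} = \frac{1}{2} \cdot \frac{1}{556516} \left(29 + 481916\right) \frac{1}{376661} = \frac{1}{2} \cdot \frac{1}{556516} \cdot 481945 \cdot \frac{1}{376661} = \frac{481945}{1113032} \cdot \frac{1}{376661} = \frac{481945}{419235746152}$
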